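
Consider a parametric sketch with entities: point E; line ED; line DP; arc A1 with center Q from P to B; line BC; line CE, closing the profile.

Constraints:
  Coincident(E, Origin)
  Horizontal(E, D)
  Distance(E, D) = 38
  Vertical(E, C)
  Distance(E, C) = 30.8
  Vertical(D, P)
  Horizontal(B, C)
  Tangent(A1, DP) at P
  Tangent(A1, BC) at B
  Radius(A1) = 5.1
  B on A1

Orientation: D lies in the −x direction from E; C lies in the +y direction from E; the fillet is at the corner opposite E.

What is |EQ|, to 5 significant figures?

41.748

E is at the origin; E and D share the same y with |ED| = 38.0 and D on the −x side, so D = (-38.000, 0.0000). E and C share the same x with |EC| = 30.8 and C on the +y side, so C = (0.0000, 30.800). The virtual corner opposite E is at (-38.000, 30.800). Since A1 is tangent to DP there, QP ⟂ DP and tangency of A1 to BC means the radius QB is perpendicular to BC, with radius 5.1, so the center Q sits 5.1 in from both sides at Q = (-32.900, 25.700). Then |EQ| = |Q − E| = 41.748.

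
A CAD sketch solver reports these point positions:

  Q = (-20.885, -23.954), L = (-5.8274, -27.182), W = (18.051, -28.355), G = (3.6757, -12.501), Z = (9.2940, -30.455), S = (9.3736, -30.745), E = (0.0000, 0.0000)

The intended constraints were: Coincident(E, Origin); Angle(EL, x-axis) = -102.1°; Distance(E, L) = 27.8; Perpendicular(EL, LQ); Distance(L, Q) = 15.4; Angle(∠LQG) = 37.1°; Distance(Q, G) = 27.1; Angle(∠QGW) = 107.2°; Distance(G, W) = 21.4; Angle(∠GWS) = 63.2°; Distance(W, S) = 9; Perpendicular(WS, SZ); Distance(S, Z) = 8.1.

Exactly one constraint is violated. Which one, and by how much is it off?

Distance(S, Z) = 8.1 — off by 7.80.

E = (0.00, 0.00) ✓; EL at -102.1° ✓; |EL| = 27.80 ✓; ∠(EL, LQ) = 90.00° ✓; |LQ| = 15.40 ✓; ∠LQG = 37.10° ✓; |QG| = 27.10 ✓; ∠QGW = 107.2° ✓; |GW| = 21.40 ✓; ∠GWS = 63.20° ✓; |WS| = 9.001 ✓; ∠(WS, SZ) = 90.05° ✓; |SZ| = 0.3007 ✗.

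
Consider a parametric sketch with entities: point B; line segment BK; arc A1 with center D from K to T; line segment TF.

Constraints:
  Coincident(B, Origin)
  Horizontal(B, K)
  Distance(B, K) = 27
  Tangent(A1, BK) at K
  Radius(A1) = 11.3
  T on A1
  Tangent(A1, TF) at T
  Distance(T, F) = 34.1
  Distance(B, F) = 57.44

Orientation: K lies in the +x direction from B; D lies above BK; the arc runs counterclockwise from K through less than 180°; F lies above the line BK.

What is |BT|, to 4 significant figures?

40.29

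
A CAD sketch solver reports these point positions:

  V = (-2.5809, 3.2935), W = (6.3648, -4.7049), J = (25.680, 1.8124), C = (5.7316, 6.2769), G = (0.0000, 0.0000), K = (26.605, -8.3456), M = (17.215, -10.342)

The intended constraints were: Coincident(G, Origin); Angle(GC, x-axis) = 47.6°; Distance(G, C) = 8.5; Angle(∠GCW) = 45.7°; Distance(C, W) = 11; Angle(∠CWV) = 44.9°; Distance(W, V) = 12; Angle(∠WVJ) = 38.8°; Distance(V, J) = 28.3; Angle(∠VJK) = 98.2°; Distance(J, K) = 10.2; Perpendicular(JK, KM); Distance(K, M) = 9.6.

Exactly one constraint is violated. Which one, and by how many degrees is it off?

Perpendicular(JK, KM) — off by 6.80°.

G = (0.00, 0.00) ✓; GC at 47.60° ✓; |GC| = 8.500 ✓; ∠GCW = 45.70° ✓; |CW| = 11.00 ✓; ∠CWV = 44.90° ✓; |WV| = 12.00 ✓; ∠WVJ = 38.80° ✓; |VJ| = 28.30 ✓; ∠VJK = 98.20° ✓; |JK| = 10.20 ✓; ∠(JK, KM) = 83.20° ✗; |KM| = 9.600 ✓.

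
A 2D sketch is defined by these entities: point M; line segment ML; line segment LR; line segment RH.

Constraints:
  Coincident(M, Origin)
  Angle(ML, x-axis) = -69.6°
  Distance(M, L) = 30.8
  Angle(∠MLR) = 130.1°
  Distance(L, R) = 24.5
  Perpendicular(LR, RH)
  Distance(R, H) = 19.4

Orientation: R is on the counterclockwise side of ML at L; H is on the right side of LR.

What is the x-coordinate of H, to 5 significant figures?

27.262

M is at the origin; ML runs at -69.6° with length 30.8, so L = 30.8·(cos -69.6°, sin -69.6°) = (10.736, -28.868). ∠MLR = 130.1°, so LR runs at -69.6° + (180° − 130.1°) = -19.700° from the x-axis; with |LR| = 24.5, R = L + 24.5·(cos -19.700°, sin -19.700°) = (33.802, -37.127). The perpendicularity gives RH at right angles to LR; with |RH| = 19.4 on the right of LR, H = R + 19.4·(-0.33710, -0.94147) = (27.262, -55.392). So H.x = 27.262.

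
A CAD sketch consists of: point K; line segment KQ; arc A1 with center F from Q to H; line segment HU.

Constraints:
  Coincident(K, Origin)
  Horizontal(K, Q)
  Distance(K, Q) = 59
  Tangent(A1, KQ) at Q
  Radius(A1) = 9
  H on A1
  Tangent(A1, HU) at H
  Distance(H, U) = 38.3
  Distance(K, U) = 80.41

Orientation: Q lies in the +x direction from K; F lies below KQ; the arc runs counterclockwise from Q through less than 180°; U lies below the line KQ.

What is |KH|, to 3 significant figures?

52.1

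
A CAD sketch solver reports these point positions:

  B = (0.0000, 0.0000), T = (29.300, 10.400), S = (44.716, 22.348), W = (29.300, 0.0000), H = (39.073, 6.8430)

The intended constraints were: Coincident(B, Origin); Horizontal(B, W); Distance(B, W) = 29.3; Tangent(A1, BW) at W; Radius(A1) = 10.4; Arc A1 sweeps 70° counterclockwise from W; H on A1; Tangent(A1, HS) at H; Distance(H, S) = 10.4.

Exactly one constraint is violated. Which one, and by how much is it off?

Distance(H, S) = 10.4 — off by 6.10.

B = (0.00, 0.00) ✓; B.y = 0.00, W.y = 0.00 ✓; |BW| = 29.30 ✓; ∠(TW, WB) = 90.00° ✓; |TW| = 10.40 ✓; bearing(T→H) − bearing(T→W) = 70.00° ✓; |TH| = 10.40 ✓; ∠(TH, HS) = 90.00° ✓; |HS| = 16.50 ✗.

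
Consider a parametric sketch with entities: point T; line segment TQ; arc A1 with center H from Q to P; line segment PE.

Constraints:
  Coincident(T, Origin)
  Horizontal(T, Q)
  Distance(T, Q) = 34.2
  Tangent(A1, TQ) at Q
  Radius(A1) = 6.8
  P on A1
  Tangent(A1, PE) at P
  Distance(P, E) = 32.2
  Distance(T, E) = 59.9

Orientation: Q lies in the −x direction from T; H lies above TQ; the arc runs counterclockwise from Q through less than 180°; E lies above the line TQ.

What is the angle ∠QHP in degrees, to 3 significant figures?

125°

Checks: |HP| = 6.800 ✓; ∠(HP, PE) = 90.00° ✓; |PE| = 32.20 ✓; |TE| = 59.90 ✓.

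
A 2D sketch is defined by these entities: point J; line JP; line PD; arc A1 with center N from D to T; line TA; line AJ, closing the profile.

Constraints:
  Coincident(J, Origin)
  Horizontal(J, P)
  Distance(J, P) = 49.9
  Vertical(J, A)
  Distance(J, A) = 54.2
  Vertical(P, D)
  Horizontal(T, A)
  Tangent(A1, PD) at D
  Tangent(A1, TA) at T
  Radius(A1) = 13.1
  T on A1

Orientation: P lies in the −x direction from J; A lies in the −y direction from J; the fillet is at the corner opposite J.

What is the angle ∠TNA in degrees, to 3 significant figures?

70.4°

J is at the origin; J and P share the same y with |JP| = 49.9 and P on the −x side, so P = (-49.9, 0.00). JA is vertical with |JA| = 54.2 and A on the −y side, so A = (0.00, -54.2). The virtual corner opposite J is at (-49.9, -54.2). A1 meets PD tangentially, so ND is at right angles to PD and the tangent condition forces NT to be normal to TA, with radius 13.1, so the center N sits 13.1 in from both sides at N = (-36.8, -41.1). That places the tangent points at D = (-49.9, -41.1) on PD and T = (-36.8, -54.2) on TA. Then cos ∠TNA = NT·NA / (|NT||NA|), giving 70.4°.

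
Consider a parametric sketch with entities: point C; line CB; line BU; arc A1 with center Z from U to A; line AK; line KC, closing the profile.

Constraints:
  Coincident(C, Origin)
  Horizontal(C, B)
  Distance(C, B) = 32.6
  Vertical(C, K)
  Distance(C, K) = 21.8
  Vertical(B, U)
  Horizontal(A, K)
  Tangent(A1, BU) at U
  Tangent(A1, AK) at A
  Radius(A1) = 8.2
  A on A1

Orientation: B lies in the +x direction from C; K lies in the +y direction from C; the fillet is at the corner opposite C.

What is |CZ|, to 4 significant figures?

27.93

C is at the origin; CB is horizontal with |CB| = 32.6 and B on the +x side, so B = (32.60, 0.000). C and K share the same x with |CK| = 21.8 and K on the +y side, so K = (0.000, 21.80). The virtual corner opposite C is at (32.60, 21.80). Tangency of A1 to BU means the radius ZU is perpendicular to BU and the tangent condition forces ZA to be normal to AK, with radius 8.2, so the center Z sits 8.2 in from both sides at Z = (24.40, 13.60). Then |CZ| = |Z − C| = 27.93.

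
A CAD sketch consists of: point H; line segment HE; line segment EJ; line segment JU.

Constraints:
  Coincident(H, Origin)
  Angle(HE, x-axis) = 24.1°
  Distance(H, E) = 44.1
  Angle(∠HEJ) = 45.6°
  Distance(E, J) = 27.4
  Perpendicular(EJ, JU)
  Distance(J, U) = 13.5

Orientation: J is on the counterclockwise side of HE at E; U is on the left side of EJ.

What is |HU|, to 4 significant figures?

18.34

H is at the origin; HE runs at 24.1° with length 44.1, so E = 44.1·(cos 24.1°, sin 24.1°) = (40.26, 18.01). ∠HEJ = 45.6°, so EJ runs at 24.1° + (180° − 45.6°) = 158.5° from the x-axis; with |EJ| = 27.4, J = E + 27.4·(cos 158.5°, sin 158.5°) = (14.76, 28.05). EJ ⟂ JU; with |JU| = 13.5 on the left of EJ, U = J + 13.5·(-0.3665, -0.9304) = (9.815, 15.49). Then |HU| = |U − H| = 18.34.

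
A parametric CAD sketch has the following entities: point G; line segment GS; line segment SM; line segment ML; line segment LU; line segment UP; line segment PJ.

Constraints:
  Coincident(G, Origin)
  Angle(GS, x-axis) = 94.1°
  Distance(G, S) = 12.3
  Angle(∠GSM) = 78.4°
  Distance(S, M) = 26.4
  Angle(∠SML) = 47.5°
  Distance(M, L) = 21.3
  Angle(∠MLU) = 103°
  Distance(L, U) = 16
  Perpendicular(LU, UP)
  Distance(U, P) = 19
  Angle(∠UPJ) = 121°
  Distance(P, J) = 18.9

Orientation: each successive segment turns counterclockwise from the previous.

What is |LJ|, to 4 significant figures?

28.73

G is at the origin; GS runs at 94.1° with length 12.3, so S = (-0.8794, 12.27). ∠GSM = 78.4° gives SM at -164.3° from the x-axis; with |SM| = 26.4, M = (-26.29, 5.125). ∠SML = 47.5° gives ML at -31.80° from the x-axis; with |ML| = 21.3, L = (-8.192, -6.099). ∠MLU = 103.0° gives LU at 45.20° from the x-axis; with |LU| = 16.0, U = (3.082, 5.254). LU ⟂ UP, so UP runs at 135.2°; with |UP| = 19.0, P = (-10.40, 18.64). ∠UPJ = 121.0° gives PJ at -165.8° from the x-axis; with |PJ| = 18.9, J = (-28.72, 14.01). Then |LJ| = |J − L| = 28.73.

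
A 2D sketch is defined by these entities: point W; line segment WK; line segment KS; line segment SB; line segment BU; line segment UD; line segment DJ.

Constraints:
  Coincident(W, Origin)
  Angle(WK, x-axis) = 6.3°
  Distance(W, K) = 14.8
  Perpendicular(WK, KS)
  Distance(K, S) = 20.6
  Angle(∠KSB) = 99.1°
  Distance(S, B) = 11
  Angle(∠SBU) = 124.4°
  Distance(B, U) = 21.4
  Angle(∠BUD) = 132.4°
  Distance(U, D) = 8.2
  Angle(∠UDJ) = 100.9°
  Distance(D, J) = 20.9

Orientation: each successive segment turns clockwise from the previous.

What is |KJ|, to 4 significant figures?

5.728

W is at the origin; WK runs at 6.3° with length 14.8, so K = (14.71, 1.624). The perpendicularity gives KS at right angles to WK, so KS runs at -83.70°; with |KS| = 20.6, S = (16.97, -18.85). ∠KSB = 99.1° gives SB at -164.6° from the x-axis; with |SB| = 11.0, B = (6.366, -21.77). ∠SBU = 124.4° gives BU at 139.8° from the x-axis; with |BU| = 21.4, U = (-9.979, -7.960). ∠BUD = 132.4° gives UD at 92.20° from the x-axis; with |UD| = 8.2, D = (-10.29, 0.2341). ∠UDJ = 100.9° gives DJ at 13.10° from the x-axis; with |DJ| = 20.9, J = (10.06, 4.971). Then |KJ| = |J − K| = 5.728.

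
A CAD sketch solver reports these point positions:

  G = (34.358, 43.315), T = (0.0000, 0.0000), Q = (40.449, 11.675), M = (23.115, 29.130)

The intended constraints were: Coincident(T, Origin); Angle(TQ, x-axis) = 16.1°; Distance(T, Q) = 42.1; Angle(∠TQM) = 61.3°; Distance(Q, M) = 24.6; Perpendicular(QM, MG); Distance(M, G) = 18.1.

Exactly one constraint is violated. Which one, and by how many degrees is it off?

Perpendicular(QM, MG) — off by 6.80°.

T = (0.00, 0.00) ✓; TQ at 16.10° ✓; |TQ| = 42.10 ✓; ∠TQM = 61.30° ✓; |QM| = 24.60 ✓; ∠(QM, MG) = 83.20° ✗; |MG| = 18.10 ✓.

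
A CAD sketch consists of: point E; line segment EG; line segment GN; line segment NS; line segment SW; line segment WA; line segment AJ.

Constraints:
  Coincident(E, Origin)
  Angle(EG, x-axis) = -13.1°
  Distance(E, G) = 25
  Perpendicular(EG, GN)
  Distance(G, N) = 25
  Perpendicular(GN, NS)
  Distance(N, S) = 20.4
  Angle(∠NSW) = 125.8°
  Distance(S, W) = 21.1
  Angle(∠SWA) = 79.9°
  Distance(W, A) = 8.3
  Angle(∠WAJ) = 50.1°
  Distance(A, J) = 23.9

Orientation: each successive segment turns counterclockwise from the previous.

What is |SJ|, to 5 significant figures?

11.004

E is at the origin; EG runs at -13.1° with length 25.0, so G = (24.349, -5.6663). EG ⟂ GN, so GN runs at 76.900°; with |GN| = 25.0, N = (30.016, 18.683). GN is perpendicular to NS, so NS runs at 166.90°; with |NS| = 20.4, S = (10.147, 23.307). ∠NSW = 125.8° gives SW at -138.90° from the x-axis; with |SW| = 21.1, W = (-5.7536, 9.4362). ∠SWA = 79.9° gives WA at -38.800° from the x-axis; with |WA| = 8.3, A = (0.71489, 4.2354). ∠WAJ = 50.1° gives AJ at 91.100° from the x-axis; with |AJ| = 23.9, J = (0.25607, 28.131). Then |SJ| = |J − S| = 11.004.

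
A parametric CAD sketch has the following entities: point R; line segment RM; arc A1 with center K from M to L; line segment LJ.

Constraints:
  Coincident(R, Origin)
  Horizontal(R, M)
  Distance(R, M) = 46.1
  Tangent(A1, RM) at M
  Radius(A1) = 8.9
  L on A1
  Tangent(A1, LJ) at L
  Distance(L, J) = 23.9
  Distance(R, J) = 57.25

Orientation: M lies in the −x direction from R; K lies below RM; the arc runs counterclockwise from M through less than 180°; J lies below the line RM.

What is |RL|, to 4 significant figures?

55.73

R is at the origin; RM is horizontal with |RM| = 46.1 and M on the −x side, so M = (-46.10, 0.000). Since A1 is tangent to RM there, KM ⟂ RM, so K = M + (0, -8.9) = (-46.10, -8.900). Since KL ⟂ LJ (tangency), |KJ| = √(8.9² + 23.9²) = 25.50 regardless of where L sits on A1. So J lies on both circle(R, 57.25) and circle(K, 25.50); the below-RM intersection is J = (-45.76, -34.40). L is the foot of the tangent from J: L = (-54.40, -12.12).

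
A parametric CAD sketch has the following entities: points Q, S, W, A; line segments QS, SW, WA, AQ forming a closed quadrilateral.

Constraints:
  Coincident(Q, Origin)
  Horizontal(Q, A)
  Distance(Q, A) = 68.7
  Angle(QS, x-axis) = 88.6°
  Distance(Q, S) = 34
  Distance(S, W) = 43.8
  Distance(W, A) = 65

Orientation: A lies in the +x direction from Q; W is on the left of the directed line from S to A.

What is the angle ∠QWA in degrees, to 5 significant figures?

61.773°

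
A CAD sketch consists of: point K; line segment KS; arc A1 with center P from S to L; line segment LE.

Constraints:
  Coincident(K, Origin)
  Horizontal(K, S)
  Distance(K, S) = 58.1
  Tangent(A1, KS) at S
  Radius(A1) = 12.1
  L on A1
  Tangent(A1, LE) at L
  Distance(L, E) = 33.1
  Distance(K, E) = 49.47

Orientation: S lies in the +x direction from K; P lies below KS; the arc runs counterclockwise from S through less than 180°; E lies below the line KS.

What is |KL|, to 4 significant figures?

47.67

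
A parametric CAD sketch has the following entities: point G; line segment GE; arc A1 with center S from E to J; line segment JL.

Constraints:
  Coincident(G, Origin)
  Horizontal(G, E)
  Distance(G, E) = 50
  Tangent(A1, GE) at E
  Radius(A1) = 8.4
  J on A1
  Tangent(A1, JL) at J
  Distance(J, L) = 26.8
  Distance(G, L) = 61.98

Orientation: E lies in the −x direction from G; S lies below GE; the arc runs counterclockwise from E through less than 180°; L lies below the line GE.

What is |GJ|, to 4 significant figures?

59.04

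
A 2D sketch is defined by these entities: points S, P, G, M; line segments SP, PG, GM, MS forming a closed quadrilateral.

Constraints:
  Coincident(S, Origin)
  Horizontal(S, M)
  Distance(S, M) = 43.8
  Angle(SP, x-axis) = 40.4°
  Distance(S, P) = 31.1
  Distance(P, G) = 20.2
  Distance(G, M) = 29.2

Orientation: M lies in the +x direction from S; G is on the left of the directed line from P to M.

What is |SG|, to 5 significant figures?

50.934

Checks: |PG| = 20.20 ✓; |GM| = 29.20 ✓.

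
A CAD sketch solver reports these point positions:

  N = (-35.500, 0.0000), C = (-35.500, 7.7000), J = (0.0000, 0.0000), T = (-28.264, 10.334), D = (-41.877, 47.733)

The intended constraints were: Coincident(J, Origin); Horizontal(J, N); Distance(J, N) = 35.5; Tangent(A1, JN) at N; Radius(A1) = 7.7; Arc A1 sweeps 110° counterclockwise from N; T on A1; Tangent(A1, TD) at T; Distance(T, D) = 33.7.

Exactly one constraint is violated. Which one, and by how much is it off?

Distance(T, D) = 33.7 — off by 6.10.

J = (0.00, 0.00) ✓; J.y = 0.00, N.y = 0.00 ✓; |JN| = 35.50 ✓; ∠(CN, NJ) = 90.00° ✓; |CN| = 7.700 ✓; bearing(C→T) − bearing(C→N) = 110.0° ✓; |CT| = 7.700 ✓; ∠(CT, TD) = 90.00° ✓; |TD| = 39.80 ✗.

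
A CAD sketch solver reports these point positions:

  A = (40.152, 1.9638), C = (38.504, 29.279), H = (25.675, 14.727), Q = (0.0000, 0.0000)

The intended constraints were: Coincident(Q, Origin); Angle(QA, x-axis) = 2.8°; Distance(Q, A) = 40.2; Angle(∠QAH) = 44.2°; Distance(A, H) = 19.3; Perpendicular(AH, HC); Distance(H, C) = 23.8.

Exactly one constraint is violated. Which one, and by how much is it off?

Distance(H, C) = 23.8 — off by 4.40.

Q = (0.00, 0.00) ✓; QA at 2.800° ✓; |QA| = 40.20 ✓; ∠QAH = 44.20° ✓; |AH| = 19.30 ✓; ∠(AH, HC) = 90.00° ✓; |HC| = 19.40 ✗.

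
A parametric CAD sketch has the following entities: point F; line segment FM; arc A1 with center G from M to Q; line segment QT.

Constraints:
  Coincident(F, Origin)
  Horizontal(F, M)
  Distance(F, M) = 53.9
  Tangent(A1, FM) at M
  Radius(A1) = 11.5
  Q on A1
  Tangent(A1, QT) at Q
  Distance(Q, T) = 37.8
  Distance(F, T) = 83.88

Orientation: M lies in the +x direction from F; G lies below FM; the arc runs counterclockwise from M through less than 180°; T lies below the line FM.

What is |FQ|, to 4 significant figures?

48.69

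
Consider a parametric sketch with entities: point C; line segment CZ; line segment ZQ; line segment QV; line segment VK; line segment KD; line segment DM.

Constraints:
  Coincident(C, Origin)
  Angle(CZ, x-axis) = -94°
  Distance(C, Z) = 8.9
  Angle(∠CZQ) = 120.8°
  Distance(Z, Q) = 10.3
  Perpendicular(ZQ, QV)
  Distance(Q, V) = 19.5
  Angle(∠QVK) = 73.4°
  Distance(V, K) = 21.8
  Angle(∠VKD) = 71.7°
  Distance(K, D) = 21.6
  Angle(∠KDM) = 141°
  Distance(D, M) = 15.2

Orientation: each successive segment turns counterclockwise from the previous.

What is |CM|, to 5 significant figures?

26.529

C is at the origin; CZ runs at -94.0° with length 8.9, so Z = (-0.62083, -8.8783). ∠CZQ = 120.8° gives ZQ at -34.800° from the x-axis; with |ZQ| = 10.3, Q = (7.8370, -14.757). ZQ is perpendicular to QV, so QV runs at 55.200°; with |QV| = 19.5, V = (18.966, 1.2557). ∠QVK = 73.4° gives VK at 161.80° from the x-axis; with |VK| = 21.8, K = (-1.7435, 8.0646). ∠VKD = 71.7° gives KD at -89.900° from the x-axis; with |KD| = 21.6, D = (-1.7058, -13.535). ∠KDM = 141.0° gives DM at -50.900° from the x-axis; with |DM| = 15.2, M = (7.8805, -25.331). Then |CM| = |M − C| = 26.529.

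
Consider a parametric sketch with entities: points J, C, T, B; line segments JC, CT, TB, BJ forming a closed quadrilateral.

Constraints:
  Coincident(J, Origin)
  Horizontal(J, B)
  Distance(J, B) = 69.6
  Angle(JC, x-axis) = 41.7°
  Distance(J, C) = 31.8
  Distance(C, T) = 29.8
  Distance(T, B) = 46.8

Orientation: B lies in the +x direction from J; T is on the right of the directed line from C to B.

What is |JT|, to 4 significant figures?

25.14

Checks: |CT| = 29.80 ✓; |TB| = 46.80 ✓.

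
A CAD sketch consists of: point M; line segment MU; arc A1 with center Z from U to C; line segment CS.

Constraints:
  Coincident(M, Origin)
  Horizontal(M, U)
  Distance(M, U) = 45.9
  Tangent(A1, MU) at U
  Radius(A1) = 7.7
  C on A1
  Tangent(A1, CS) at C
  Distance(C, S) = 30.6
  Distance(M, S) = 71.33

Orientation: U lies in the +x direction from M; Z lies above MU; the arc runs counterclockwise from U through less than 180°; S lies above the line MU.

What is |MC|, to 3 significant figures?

53.5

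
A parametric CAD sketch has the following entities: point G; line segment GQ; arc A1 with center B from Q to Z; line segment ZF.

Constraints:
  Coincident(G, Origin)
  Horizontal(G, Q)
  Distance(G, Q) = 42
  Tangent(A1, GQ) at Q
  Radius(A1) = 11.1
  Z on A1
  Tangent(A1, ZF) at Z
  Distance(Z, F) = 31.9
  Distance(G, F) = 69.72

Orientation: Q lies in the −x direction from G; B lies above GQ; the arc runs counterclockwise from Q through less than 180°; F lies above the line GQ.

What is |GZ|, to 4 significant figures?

38.69

G is at the origin; GQ is horizontal with |GQ| = 42.0 and Q on the −x side, so Q = (-42.00, 0.000). A1 meets GQ tangentially, so BQ is at right angles to GQ, so B = Q + (0, 11.1) = (-42.00, 11.10). Since BZ ⟂ ZF (tangency), |BF| = √(11.1² + 31.9²) = 33.78 regardless of where Z sits on A1. So F lies on both circle(G, 69.72) and circle(B, 33.78); the above-GQ intersection is F = (-55.66, 41.99). Z is the foot of the tangent from F: Z = (-33.89, 18.67).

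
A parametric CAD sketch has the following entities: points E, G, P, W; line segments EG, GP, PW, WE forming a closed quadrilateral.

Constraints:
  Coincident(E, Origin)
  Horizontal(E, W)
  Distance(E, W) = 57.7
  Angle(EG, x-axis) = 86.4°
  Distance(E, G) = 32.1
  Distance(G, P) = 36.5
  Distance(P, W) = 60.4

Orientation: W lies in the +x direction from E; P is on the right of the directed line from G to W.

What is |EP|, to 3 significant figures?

4.90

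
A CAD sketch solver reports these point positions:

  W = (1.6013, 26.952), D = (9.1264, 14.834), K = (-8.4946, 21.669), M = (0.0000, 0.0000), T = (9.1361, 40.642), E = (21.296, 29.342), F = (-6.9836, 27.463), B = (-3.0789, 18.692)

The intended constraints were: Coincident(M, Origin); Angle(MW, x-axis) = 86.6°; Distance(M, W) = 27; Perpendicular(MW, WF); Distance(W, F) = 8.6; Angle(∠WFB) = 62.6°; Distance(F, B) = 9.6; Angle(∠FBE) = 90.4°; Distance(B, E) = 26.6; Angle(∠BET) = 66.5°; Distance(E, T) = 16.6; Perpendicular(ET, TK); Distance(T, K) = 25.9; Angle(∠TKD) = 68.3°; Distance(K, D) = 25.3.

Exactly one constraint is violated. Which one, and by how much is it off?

Distance(K, D) = 25.3 — off by 6.40.

M = (0.00, 0.00) ✓; MW at 86.60° ✓; |MW| = 27.00 ✓; ∠(MW, WF) = 89.99° ✓; |WF| = 8.600 ✓; ∠WFB = 62.60° ✓; |FB| = 9.601 ✓; ∠FBE = 90.40° ✓; |BE| = 26.60 ✓; ∠BET = 66.50° ✓; |ET| = 16.60 ✓; ∠(ET, TK) = 90.00° ✓; |TK| = 25.90 ✓; ∠TKD = 68.30° ✓; |KD| = 18.90 ✗.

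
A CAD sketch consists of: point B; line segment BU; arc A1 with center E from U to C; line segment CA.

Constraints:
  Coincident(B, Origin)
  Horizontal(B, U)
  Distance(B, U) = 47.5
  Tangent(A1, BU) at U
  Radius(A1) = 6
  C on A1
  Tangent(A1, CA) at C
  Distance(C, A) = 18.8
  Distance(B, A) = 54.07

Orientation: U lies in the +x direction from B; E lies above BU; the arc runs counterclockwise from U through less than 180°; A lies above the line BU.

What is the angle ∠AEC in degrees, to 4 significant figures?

72.30°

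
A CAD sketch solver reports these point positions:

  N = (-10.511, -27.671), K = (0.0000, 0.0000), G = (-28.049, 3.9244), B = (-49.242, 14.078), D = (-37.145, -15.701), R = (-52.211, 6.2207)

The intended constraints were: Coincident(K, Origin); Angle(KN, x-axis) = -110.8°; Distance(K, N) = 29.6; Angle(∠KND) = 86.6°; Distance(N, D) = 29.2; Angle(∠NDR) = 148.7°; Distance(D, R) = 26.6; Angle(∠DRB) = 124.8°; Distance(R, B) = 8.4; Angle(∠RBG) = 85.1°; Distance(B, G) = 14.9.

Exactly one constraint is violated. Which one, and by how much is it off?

Distance(B, G) = 14.9 — off by 8.60.

K = (0.00, 0.00) ✓; KN at -110.8° ✓; |KN| = 29.60 ✓; ∠KND = 86.60° ✓; |ND| = 29.20 ✓; ∠NDR = 148.7° ✓; |DR| = 26.60 ✓; ∠DRB = 124.8° ✓; |RB| = 8.400 ✓; ∠RBG = 85.10° ✓; |BG| = 23.50 ✗.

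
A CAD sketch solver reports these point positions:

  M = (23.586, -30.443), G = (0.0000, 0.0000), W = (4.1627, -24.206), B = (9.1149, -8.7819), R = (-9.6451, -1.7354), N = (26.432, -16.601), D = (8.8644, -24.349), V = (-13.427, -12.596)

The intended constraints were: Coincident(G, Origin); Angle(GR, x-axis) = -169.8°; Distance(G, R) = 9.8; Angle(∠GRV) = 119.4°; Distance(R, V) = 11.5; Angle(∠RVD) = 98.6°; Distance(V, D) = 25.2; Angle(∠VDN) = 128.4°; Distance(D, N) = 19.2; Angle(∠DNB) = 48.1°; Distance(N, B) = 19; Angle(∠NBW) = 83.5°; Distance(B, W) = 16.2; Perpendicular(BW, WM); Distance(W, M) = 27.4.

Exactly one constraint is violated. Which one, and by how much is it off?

Distance(W, M) = 27.4 — off by 7.00.

G = (0.00, 0.00) ✓; GR at -169.8° ✓; |GR| = 9.800 ✓; ∠GRV = 119.4° ✓; |RV| = 11.50 ✓; ∠RVD = 98.60° ✓; |VD| = 25.20 ✓; ∠VDN = 128.4° ✓; |DN| = 19.20 ✓; ∠DNB = 48.10° ✓; |NB| = 19.00 ✓; ∠NBW = 83.50° ✓; |BW| = 16.20 ✓; ∠(BW, WM) = 90.00° ✓; |WM| = 20.40 ✗.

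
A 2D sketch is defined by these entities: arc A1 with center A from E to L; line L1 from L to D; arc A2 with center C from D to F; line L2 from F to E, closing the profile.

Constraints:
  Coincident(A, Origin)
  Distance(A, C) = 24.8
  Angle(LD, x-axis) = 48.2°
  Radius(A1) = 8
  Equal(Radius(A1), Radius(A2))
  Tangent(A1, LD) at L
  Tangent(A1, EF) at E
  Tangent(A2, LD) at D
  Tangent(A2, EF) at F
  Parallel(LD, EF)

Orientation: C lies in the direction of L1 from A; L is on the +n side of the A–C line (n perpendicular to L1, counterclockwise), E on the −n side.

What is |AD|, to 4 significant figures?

26.06

Tangency of A1 to both parallel lines with radius 8.0 puts L and E at A ± 8.0·n: L = (-5.964, 5.332), E = (5.964, -5.332). Equal radii place D and F the same way about C: D = C + 8.0·n = (10.57, 23.82), F = C − 8.0·n = (22.49, 13.16). Then |AD| = |D − A| = 26.06.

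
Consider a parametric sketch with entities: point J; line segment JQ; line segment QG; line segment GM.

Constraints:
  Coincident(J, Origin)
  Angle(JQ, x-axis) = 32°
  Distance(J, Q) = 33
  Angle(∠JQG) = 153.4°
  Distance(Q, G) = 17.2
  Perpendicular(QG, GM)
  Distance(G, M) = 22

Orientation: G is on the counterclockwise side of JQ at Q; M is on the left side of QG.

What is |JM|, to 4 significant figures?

47.26

∠JQG = 153.4°, so QG runs at 32.0° + (180° − 153.4°) = 58.60° from the x-axis; with |QG| = 17.2, G = Q + 17.2·(cos 58.60°, sin 58.60°) = (36.95, 32.17). QG ⟂ GM; with |GM| = 22.0 on the left of QG, M = G + 22.0·(-0.8536, 0.5210) = (18.17, 43.63). Then |JM| = |M − J| = 47.26.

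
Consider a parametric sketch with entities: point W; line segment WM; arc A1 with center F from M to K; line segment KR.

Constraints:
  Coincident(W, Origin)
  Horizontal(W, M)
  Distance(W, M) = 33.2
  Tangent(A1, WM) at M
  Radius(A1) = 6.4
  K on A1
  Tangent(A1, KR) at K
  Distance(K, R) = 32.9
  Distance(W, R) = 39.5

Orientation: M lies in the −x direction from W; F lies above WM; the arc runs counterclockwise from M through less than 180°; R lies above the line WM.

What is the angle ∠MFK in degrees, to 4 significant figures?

71.94°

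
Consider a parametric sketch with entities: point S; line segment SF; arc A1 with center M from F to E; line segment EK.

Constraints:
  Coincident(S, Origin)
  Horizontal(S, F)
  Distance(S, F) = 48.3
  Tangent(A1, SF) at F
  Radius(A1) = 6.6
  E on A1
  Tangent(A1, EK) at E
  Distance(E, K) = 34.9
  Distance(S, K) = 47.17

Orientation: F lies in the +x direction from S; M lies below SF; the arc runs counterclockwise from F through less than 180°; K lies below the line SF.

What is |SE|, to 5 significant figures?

42.355

Checks: |ME| = 6.600 ✓; ∠(ME, EK) = 90.00° ✓; |EK| = 34.90 ✓; |SK| = 47.17 ✓.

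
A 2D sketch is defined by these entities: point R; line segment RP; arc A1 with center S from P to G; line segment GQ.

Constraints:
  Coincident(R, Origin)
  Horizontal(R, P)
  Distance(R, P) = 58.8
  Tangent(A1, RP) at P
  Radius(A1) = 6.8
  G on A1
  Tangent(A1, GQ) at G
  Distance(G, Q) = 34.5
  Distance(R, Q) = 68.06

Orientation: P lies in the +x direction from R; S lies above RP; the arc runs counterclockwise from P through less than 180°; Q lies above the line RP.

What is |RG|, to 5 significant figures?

65.844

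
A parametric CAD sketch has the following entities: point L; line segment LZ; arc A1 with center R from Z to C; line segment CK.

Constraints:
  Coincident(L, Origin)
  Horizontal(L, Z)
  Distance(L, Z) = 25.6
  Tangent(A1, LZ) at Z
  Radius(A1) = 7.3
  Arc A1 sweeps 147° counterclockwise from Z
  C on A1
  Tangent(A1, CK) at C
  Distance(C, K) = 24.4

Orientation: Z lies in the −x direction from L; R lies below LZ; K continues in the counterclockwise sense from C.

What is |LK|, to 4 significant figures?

28.22

On A1, Z sits at bearing 90° from R; a 147° counterclockwise sweep puts C at bearing 237°, so C = R + 7.3·(cos 237°, sin 237°) = (-29.58, -13.42). The tangent condition forces RC to be normal to CK, so CK runs along (−sin 237°, cos 237°); with |CK| = 24.4, K = (-9.112, -26.71). Then |LK| = |K − L| = 28.22.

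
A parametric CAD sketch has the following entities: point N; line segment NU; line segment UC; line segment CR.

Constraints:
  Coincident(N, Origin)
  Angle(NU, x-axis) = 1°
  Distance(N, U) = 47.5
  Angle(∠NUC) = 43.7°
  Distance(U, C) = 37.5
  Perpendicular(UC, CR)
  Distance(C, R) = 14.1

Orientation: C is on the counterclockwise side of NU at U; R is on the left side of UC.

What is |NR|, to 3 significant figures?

19.0

N is at the origin; NU runs at 1.0° with length 47.5, so U = 47.5·(cos 1.0°, sin 1.0°) = (47.5, 0.829). ∠NUC = 43.7°, so UC runs at 1.0° + (180° − 43.7°) = 137° from the x-axis; with |UC| = 37.5, C = U + 37.5·(cos 137°, sin 137°) = (19.9, 26.3). The perpendicularity gives CR at right angles to UC; with |CR| = 14.1 on the left of UC, R = C + 14.1·(-0.678, -0.735) = (10.4, 15.9). Then |NR| = |R − N| = 19.0.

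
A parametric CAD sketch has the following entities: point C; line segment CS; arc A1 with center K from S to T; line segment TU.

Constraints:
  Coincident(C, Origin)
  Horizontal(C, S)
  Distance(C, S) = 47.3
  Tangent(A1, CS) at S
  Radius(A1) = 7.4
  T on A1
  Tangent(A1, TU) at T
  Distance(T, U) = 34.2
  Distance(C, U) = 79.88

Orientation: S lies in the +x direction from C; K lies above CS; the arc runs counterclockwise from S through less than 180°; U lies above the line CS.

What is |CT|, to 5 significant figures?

53.237

C is at the origin; CS is horizontal with |CS| = 47.3 and S on the +x side, so S = (47.300, 0.0000). The tangent condition forces KS to be normal to CS, so K = S + (0, 7.4) = (47.300, 7.4000). Since KT ⟂ TU (tangency), |KU| = √(7.4² + 34.2²) = 34.991 regardless of where T sits on A1. So U lies on both circle(C, 79.88) and circle(K, 34.991); the above-CS intersection is U = (74.050, 29.958). T is the foot of the tangent from U: T = (53.159, 2.8798).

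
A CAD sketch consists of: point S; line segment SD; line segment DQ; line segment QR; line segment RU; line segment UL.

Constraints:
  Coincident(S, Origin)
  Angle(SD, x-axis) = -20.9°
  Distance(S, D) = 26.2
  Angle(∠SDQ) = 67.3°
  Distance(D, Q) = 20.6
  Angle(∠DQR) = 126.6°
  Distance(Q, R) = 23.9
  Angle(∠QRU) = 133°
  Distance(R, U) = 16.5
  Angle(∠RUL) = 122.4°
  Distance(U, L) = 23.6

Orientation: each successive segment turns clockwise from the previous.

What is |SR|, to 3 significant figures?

25.2

S is at the origin; SD runs at -20.9° with length 26.2, so D = (24.5, -9.35). ∠SDQ = 67.3° gives DQ at -134° from the x-axis; with |DQ| = 20.6, Q = (10.3, -24.3). ∠DQR = 126.6° gives QR at 173° from the x-axis; with |QR| = 23.9, R = (-13.5, -21.4). Then |SR| = |R − S| = 25.2.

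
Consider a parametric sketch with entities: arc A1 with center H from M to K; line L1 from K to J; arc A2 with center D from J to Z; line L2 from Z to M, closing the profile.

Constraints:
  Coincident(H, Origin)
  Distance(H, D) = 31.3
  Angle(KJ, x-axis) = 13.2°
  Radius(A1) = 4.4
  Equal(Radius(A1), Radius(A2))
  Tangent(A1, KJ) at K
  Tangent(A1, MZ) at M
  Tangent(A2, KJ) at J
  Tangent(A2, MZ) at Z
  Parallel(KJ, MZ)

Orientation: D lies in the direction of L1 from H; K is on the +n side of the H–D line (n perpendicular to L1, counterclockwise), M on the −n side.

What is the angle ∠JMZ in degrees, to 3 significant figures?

15.7°

Tangency of A1 to both parallel lines with radius 4.4 puts K and M at H ± 4.4·n: K = (-1.00, 4.28), M = (1.00, -4.28). Equal radii place J and Z the same way about D: J = D + 4.4·n = (29.5, 11.4), Z = D − 4.4·n = (31.5, 2.86). Then cos ∠JMZ = MJ·MZ / (|MJ||MZ|), giving 15.7°.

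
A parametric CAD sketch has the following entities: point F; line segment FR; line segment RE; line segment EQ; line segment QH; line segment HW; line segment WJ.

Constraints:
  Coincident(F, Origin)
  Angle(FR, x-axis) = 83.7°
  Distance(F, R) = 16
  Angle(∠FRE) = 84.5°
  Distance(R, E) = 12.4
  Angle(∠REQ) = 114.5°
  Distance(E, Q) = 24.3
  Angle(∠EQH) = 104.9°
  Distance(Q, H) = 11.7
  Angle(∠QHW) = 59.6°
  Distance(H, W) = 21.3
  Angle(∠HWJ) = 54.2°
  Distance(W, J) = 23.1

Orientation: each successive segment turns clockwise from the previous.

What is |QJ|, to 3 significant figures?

8.84

F is at the origin; FR runs at 83.7° with length 16.0, so R = (1.76, 15.9). ∠FRE = 84.5° gives RE at -11.8° from the x-axis; with |RE| = 12.4, E = (13.9, 13.4). ∠REQ = 114.5° gives EQ at -77.3° from the x-axis; with |EQ| = 24.3, Q = (19.2, -10.3). ∠EQH = 104.9° gives QH at -152° from the x-axis; with |QH| = 11.7, H = (8.87, -15.8). ∠QHW = 59.6° gives HW at 87.2° from the x-axis; with |HW| = 21.3, W = (9.91, 5.52). ∠HWJ = 54.2° gives WJ at -38.6° from the x-axis; with |WJ| = 23.1, J = (28.0, -8.90). Then |QJ| = |J − Q| = 8.84.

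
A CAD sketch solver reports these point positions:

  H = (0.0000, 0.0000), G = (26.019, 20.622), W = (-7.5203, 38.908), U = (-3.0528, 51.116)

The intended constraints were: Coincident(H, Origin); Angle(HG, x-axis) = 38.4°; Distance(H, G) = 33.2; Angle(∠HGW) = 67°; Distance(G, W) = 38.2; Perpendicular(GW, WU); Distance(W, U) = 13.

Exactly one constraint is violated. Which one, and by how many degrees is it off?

Perpendicular(GW, WU) — off by 8.50°.

H = (0.00, 0.00) ✓; HG at 38.40° ✓; |HG| = 33.20 ✓; ∠HGW = 67.00° ✓; |GW| = 38.20 ✓; ∠(GW, WU) = 81.50° ✗; |WU| = 13.00 ✓.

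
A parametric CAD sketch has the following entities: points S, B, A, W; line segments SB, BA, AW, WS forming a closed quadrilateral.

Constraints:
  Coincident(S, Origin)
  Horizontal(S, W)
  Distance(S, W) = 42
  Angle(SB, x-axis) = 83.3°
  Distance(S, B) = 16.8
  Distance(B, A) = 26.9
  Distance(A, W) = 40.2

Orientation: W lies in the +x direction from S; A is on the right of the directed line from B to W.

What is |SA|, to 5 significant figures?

10.655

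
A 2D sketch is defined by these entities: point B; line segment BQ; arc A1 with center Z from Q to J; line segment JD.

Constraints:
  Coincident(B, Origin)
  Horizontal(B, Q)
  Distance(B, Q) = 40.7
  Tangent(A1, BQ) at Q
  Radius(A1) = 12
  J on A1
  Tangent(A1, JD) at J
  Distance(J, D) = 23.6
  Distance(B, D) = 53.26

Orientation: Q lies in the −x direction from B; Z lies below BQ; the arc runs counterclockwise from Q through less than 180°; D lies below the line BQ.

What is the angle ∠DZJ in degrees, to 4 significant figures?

63.05°

Checks: |BQ| = 40.70 ✓; |ZJ| = 12.00 ✓; ∠(ZJ, JD) = 90.00° ✓; |JD| = 23.60 ✓; |BD| = 53.26 ✓.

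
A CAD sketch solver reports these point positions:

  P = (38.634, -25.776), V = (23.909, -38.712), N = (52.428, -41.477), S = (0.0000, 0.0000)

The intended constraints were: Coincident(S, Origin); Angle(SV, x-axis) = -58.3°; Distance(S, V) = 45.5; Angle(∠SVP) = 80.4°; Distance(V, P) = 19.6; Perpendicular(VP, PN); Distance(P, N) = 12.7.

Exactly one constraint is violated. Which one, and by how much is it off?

Distance(P, N) = 12.7 — off by 8.20.

S = (0.00, 0.00) ✓; SV at -58.30° ✓; |SV| = 45.50 ✓; ∠SVP = 80.40° ✓; |VP| = 19.60 ✓; ∠(VP, PN) = 90.00° ✓; |PN| = 20.90 ✗.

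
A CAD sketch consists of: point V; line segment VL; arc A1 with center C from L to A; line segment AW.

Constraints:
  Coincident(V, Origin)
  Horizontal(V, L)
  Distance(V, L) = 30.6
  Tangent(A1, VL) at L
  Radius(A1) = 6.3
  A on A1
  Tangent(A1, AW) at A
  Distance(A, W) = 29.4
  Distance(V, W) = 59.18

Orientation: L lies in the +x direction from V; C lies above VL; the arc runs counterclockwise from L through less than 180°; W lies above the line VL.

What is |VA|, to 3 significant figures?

35.8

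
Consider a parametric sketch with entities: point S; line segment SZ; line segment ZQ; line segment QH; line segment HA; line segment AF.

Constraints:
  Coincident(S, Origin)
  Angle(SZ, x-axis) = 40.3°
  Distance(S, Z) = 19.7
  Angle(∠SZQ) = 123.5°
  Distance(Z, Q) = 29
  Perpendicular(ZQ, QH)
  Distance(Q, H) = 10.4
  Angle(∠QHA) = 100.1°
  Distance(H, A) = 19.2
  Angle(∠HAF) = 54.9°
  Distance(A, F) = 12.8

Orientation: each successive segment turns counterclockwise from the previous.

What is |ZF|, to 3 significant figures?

15.7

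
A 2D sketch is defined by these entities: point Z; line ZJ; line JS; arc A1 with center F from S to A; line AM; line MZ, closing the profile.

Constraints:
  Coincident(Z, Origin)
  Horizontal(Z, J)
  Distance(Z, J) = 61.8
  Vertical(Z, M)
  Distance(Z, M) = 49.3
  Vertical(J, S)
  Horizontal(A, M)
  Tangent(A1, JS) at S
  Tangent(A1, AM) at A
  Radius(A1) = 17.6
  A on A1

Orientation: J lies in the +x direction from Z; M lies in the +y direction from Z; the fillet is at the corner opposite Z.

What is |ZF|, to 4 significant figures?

54.39

Z and M share the same x with |ZM| = 49.3 and M on the +y side, so M = (0.000, 49.30). The virtual corner opposite Z is at (61.80, 49.30). The tangent condition forces FS to be normal to JS and A1 meets AM tangentially, so FA is at right angles to AM, with radius 17.6, so the center F sits 17.6 in from both sides at F = (44.20, 31.70). Then |ZF| = |F − Z| = 54.39.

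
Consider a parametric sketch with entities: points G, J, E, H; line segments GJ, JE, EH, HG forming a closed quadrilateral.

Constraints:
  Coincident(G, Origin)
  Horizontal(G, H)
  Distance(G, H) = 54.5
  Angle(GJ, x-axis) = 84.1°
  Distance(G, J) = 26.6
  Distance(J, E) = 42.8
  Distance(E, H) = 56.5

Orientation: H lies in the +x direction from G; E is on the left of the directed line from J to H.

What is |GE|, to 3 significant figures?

64.4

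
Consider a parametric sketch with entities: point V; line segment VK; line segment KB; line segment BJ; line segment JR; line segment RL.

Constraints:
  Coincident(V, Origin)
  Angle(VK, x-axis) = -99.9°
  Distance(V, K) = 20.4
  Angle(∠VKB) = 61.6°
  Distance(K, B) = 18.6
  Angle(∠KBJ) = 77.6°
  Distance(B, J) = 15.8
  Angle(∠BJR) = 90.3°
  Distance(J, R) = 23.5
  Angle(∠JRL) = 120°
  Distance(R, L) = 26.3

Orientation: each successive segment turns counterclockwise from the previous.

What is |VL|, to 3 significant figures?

41.3

V is at the origin; VK runs at -99.9° with length 20.4, so K = (-3.51, -20.1). ∠VKB = 61.6° gives KB at 18.5° from the x-axis; with |KB| = 18.6, B = (14.1, -14.2). ∠KBJ = 77.6° gives BJ at 121° from the x-axis; with |BJ| = 15.8, J = (6.02, -0.637). ∠BJR = 90.3° gives JR at -149° from the x-axis; with |JR| = 23.5, R = (-14.2, -12.6). ∠JRL = 120.0° gives RL at -89.4° from the x-axis; with |RL| = 26.3, L = (-13.9, -38.9). Then |VL| = |L − V| = 41.3.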